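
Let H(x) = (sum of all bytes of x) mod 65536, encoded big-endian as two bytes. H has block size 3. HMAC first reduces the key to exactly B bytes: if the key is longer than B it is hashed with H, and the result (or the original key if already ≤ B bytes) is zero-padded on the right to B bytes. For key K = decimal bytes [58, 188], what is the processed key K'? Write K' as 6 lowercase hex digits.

Key decimal bytes [58, 188] = 3a bc is 2 bytes ≤ B = 3; zero-pad to 3 bytes: K' = 3a bc 00.

3abc00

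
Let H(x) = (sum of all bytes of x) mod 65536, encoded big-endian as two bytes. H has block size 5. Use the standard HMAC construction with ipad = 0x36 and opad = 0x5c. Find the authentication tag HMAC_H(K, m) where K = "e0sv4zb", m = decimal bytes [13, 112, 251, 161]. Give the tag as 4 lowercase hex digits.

Key "e0sv4zb" = 65 30 73 76 34 7a 62 is 7 bytes > B = 5, so hash it first: H(key) = 02 8e, then zero-pad to 5 bytes: K' = 02 8e 00 00 00.
K' ⊕ ipad = 34 b8 36 36 36.  K' ⊕ opad = 5e d2 5c 5c 5c.
Inner input = (K'⊕ipad) ∥ m = 34 b8 36 36 36 ∥ 0d 70 fb a1.
Inner hash: sum = 52+184+54+54+54+13+112+251+161 = 935 → 03 a7.
Outer input = (K'⊕opad) ∥ inner = 5e d2 5c 5c 5c ∥ 03 a7.
Outer hash (tag): sum = 94+210+92+92+92+3+167 = 750 → 02 ee.

02ee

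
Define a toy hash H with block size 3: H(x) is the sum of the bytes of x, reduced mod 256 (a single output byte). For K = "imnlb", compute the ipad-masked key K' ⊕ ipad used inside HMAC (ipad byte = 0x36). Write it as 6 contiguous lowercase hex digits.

Key "imnlb" = 69 6d 6e 6c 62 is 5 bytes > B = 3, so hash it first: H(key) = 12, then zero-pad to 3 bytes: K' = 12 00 00.
XOR each byte with 0x36: 12⊕36=24, 00⊕36=36, 00⊕36=36.

243636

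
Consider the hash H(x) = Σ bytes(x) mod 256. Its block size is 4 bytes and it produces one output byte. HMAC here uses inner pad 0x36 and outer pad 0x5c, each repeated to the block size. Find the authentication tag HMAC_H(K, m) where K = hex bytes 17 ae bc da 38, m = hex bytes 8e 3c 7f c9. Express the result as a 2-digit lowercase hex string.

3c

Key hex bytes 17 ae bc da 38 is 5 bytes > B = 4, so hash it first: H(key) = 93, then zero-pad to 4 bytes: K' = 93 00 00 00.
K' ⊕ ipad = a5 36 36 36.  K' ⊕ opad = cf 5c 5c 5c.
Inner input = (K'⊕ipad) ∥ m = a5 36 36 36 ∥ 8e 3c 7f c9.
Inner hash: sum = 165+54+54+54+142+60+127+201 = 857; mod 256 = 89 → 59.
Outer input = (K'⊕opad) ∥ inner = cf 5c 5c 5c ∥ 59.
Outer hash (tag): sum = 207+92+92+92+89 = 572; mod 256 = 60 → 3c.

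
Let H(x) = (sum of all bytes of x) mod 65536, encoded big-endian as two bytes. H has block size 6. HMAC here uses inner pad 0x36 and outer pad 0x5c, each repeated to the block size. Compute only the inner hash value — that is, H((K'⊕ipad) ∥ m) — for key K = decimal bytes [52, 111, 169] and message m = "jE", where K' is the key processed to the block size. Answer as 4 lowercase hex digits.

024b

Key decimal bytes [52, 111, 169] = 34 6f a9 is 3 bytes ≤ B = 6; zero-pad to 6 bytes: K' = 34 6f a9 00 00 00.
K' ⊕ ipad = 02 59 9f 36 36 36.
Inner input = 02 59 9f 36 36 36 ∥ 6a 45.
Inner hash: sum = 2+89+159+54+54+54+106+69 = 587 → 02 4b.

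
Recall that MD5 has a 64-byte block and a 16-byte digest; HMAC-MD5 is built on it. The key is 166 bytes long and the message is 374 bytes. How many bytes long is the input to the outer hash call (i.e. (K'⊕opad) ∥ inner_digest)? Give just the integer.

Key is 166 > 64 bytes, so it is hashed to 16 bytes then zero-padded to 64: |K'| = 64.
Outer input = (K'⊕opad) ∥ H(inner) → 64 + 16 = 80 bytes.

80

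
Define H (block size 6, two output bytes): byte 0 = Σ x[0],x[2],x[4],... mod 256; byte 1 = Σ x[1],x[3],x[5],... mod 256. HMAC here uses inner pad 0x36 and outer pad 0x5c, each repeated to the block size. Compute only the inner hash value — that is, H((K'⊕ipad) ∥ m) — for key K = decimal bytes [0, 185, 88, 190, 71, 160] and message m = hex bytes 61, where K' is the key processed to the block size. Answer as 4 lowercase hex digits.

76ad

Key decimal bytes [0, 185, 88, 190, 71, 160] = 00 b9 58 be 47 a0 is exactly B = 6 bytes: K' = 00 b9 58 be 47 a0.
K' ⊕ ipad = 36 8f 6e 88 71 96.
Inner input = 36 8f 6e 88 71 96 ∥ 61.
Inner hash: even-index sum = 374 mod 256 = 118; odd-index sum = 429 mod 256 = 173 → 76 ad.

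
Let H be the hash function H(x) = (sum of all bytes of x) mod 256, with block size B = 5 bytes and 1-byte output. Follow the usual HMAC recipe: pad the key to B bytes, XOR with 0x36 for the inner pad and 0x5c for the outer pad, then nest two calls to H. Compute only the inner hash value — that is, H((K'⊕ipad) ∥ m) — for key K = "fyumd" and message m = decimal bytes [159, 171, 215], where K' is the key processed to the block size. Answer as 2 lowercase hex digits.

Key "fyumd" = 66 79 75 6d 64 is exactly B = 5 bytes: K' = 66 79 75 6d 64.
K' ⊕ ipad = 50 4f 43 5b 52.
Inner input = 50 4f 43 5b 52 ∥ 9f ab d7.
Inner hash: sum = 80+79+67+91+82+159+171+215 = 944; mod 256 = 176 → b0.

b0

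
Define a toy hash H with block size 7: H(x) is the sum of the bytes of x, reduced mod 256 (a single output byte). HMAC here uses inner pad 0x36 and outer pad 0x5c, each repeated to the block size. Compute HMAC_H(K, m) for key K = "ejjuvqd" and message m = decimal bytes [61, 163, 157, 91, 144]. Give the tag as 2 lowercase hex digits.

ec

Key "ejjuvqd" = 65 6a 6a 75 76 71 64 is exactly B = 7 bytes: K' = 65 6a 6a 75 76 71 64.
K' ⊕ ipad = 53 5c 5c 43 40 47 52.  K' ⊕ opad = 39 36 36 29 2a 2d 38.
Inner input = (K'⊕ipad) ∥ m = 53 5c 5c 43 40 47 52 ∥ 3d a3 9d 5b 90.
Inner hash: sum = 83+92+92+67+64+71+82+61+163+157+91+144 = 1167; mod 256 = 143 → 8f.
Outer input = (K'⊕opad) ∥ inner = 39 36 36 29 2a 2d 38 ∥ 8f.
Outer hash (tag): sum = 57+54+54+41+42+45+56+143 = 492; mod 256 = 236 → ec.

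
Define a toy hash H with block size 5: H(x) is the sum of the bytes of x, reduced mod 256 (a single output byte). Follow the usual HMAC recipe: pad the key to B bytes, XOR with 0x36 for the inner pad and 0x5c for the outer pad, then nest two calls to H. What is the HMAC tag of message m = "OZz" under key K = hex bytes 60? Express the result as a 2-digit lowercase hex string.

fd

Key hex bytes 60 is 1 byte ≤ B = 5; zero-pad to 5 bytes: K' = 60 00 00 00 00.
K' ⊕ ipad = 56 36 36 36 36.  K' ⊕ opad = 3c 5c 5c 5c 5c.
Inner input = (K'⊕ipad) ∥ m = 56 36 36 36 36 ∥ 4f 5a 7a.
Inner hash: sum = 86+54+54+54+54+79+90+122 = 593; mod 256 = 81 → 51.
Outer input = (K'⊕opad) ∥ inner = 3c 5c 5c 5c 5c ∥ 51.
Outer hash (tag): sum = 60+92+92+92+92+81 = 509; mod 256 = 253 → fd.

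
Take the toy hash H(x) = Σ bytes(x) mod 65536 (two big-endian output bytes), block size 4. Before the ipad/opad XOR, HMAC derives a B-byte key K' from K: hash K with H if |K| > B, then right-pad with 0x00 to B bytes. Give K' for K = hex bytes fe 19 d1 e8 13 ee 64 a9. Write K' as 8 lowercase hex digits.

|K| = 8 > B = 4, so first hash the key.
H(K): sum = 254+25+209+232+19+238+100+169 = 1246 → 04 de.
Zero-pad H(K) = 04 de to 4 bytes: K' = 04 de 00 00.

04de0000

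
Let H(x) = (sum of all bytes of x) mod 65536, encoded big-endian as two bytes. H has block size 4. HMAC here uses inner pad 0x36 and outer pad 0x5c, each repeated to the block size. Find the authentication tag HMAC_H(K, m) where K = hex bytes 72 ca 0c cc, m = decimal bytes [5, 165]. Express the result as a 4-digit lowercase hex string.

Key hex bytes 72 ca 0c cc is exactly B = 4 bytes: K' = 72 ca 0c cc.
K' ⊕ ipad = 44 fc 3a fa.  K' ⊕ opad = 2e 96 50 90.
Inner input = (K'⊕ipad) ∥ m = 44 fc 3a fa ∥ 05 a5.
Inner hash: sum = 68+252+58+250+5+165 = 798 → 03 1e.
Outer input = (K'⊕opad) ∥ inner = 2e 96 50 90 ∥ 03 1e.
Outer hash (tag): sum = 46+150+80+144+3+30 = 453 → 01 c5.

01c5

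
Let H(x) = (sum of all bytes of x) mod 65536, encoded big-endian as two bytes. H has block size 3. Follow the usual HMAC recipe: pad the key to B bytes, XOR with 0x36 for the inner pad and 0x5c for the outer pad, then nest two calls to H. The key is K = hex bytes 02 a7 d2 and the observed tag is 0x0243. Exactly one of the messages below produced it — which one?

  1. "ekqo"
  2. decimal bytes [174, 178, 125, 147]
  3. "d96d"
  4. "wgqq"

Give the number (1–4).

1

Key hex bytes 02 a7 d2 is exactly B = 3 bytes: K' = 02 a7 d2.
K' ⊕ ipad = 34 91 e4; K' ⊕ opad = 5e fb 8e.
m1: inner = H(34 91 e4 65 6b 71 6f) = 03 59; tag = H(5e fb 8e 03 59) = 0243 ← matches
m2: inner = H(34 91 e4 ae b2 7d 93) = 04 19; tag = H(5e fb 8e 04 19) = 0204
m3: inner = H(34 91 e4 64 39 36 64) = 02 e0; tag = H(5e fb 8e 02 e0) = 02c9
m4: inner = H(34 91 e4 77 67 71 71) = 03 69; tag = H(5e fb 8e 03 69) = 0253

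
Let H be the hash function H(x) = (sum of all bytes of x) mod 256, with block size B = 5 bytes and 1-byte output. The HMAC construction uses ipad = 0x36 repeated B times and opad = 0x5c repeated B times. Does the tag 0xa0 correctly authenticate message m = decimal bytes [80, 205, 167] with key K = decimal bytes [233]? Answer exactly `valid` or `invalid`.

Key decimal bytes [233] = e9 is 1 byte ≤ B = 5; zero-pad to 5 bytes: K' = e9 00 00 00 00.
K' ⊕ ipad = df 36 36 36 36; K' ⊕ opad = b5 5c 5c 5c 5c.
Inner hash: sum = 223+54+54+54+54+80+205+167 = 891; mod 256 = 123 → 7b.
Outer hash (recomputed tag): sum = 181+92+92+92+92+123 = 672; mod 256 = 160 → a0.
Recomputed tag = a0; claimed = a0 → match.

valid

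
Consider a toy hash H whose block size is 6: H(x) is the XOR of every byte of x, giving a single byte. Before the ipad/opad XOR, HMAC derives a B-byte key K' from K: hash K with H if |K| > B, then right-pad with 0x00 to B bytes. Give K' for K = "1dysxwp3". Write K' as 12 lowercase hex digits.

|K| = 8 > B = 6, so first hash the key.
H(K): XOR 31⊕64⊕79⊕73⊕78⊕77⊕70⊕33 = 13.
Zero-pad H(K) = 13 to 6 bytes: K' = 13 00 00 00 00 00.

130000000000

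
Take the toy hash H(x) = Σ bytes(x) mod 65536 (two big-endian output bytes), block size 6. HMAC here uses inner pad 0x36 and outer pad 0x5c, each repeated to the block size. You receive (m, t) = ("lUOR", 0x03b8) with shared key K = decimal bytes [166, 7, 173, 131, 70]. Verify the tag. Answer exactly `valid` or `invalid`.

valid

Key decimal bytes [166, 7, 173, 131, 70] = a6 07 ad 83 46 is 5 bytes ≤ B = 6; zero-pad to 6 bytes: K' = a6 07 ad 83 46 00.
K' ⊕ ipad = 90 31 9b b5 70 36; K' ⊕ opad = fa 5b f1 df 1a 5c.
Inner hash: sum = 144+49+155+181+112+54+108+85+79+82 = 1049 → 04 19.
Outer hash (recomputed tag): sum = 250+91+241+223+26+92+4+25 = 952 → 03 b8.
Recomputed tag = 03b8; claimed = 03b8 → match.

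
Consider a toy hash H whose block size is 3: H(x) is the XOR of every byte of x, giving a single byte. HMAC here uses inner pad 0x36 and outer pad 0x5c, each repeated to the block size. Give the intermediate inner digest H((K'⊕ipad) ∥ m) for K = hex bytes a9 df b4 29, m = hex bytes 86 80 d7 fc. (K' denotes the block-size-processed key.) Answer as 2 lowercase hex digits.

f0

Key hex bytes a9 df b4 29 is 4 bytes > B = 3, so hash it first: H(key) = eb, then zero-pad to 3 bytes: K' = eb 00 00.
K' ⊕ ipad = dd 36 36.
Inner input = dd 36 36 ∥ 86 80 d7 fc.
Inner hash: XOR dd⊕36⊕36⊕86⊕80⊕d7⊕fc = f0.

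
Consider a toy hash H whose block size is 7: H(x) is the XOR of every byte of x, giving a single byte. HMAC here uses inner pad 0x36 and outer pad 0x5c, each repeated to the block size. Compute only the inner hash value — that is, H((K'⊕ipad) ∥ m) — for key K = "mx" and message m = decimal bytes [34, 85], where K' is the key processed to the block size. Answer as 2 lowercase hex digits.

Key "mx" = 6d 78 is 2 bytes ≤ B = 7; zero-pad to 7 bytes: K' = 6d 78 00 00 00 00 00.
K' ⊕ ipad = 5b 4e 36 36 36 36 36.
Inner input = 5b 4e 36 36 36 36 36 ∥ 22 55.
Inner hash: XOR 5b⊕4e⊕36⊕36⊕36⊕36⊕36⊕22⊕55 = 54.

54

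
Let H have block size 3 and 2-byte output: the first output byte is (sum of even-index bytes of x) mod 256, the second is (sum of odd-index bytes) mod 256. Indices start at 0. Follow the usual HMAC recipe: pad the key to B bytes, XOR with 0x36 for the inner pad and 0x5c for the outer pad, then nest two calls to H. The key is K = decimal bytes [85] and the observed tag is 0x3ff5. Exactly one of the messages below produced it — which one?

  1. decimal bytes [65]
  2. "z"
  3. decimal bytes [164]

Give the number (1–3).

Key decimal bytes [85] = 55 is 1 byte ≤ B = 3; zero-pad to 3 bytes: K' = 55 00 00.
K' ⊕ ipad = 63 36 36; K' ⊕ opad = 09 5c 5c.
m1: inner = H(63 36 36 41) = 99 77; tag = H(09 5c 5c 99 77) = dcf5
m2: inner = H(63 36 36 7a) = 99 b0; tag = H(09 5c 5c 99 b0) = 15f5
m3: inner = H(63 36 36 a4) = 99 da; tag = H(09 5c 5c 99 da) = 3ff5 ← matches

3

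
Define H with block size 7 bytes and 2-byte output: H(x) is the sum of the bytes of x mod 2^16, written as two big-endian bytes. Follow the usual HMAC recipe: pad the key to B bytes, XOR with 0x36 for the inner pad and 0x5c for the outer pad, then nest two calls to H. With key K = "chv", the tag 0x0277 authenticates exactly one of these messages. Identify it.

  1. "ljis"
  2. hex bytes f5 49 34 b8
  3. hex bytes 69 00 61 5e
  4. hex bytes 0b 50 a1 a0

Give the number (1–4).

4

Key "chv" = 63 68 76 is 3 bytes ≤ B = 7; zero-pad to 7 bytes: K' = 63 68 76 00 00 00 00.
K' ⊕ ipad = 55 5e 40 36 36 36 36; K' ⊕ opad = 3f 34 2a 5c 5c 5c 5c.
m1: inner = H(55 5e 40 36 36 36 36 6c 6a 69 73) = 03 7d; tag = H(3f 34 2a 5c 5c 5c 5c 03 7d) = 028d
m2: inner = H(55 5e 40 36 36 36 36 f5 49 34 b8) = 03 f5; tag = H(3f 34 2a 5c 5c 5c 5c 03 f5) = 0305
m3: inner = H(55 5e 40 36 36 36 36 69 00 61 5e) = 02 f3; tag = H(3f 34 2a 5c 5c 5c 5c 02 f3) = 0302
m4: inner = H(55 5e 40 36 36 36 36 0b 50 a1 a0) = 03 67; tag = H(3f 34 2a 5c 5c 5c 5c 03 67) = 0277 ← matches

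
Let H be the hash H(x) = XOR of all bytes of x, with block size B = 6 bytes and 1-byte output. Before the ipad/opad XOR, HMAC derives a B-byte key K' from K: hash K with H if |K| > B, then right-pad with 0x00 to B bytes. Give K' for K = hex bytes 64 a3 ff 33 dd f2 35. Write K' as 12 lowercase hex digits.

110000000000

|K| = 7 > B = 6, so first hash the key.
H(K): XOR 64⊕a3⊕ff⊕33⊕dd⊕f2⊕35 = 11.
Zero-pad H(K) = 11 to 6 bytes: K' = 11 00 00 00 00 00.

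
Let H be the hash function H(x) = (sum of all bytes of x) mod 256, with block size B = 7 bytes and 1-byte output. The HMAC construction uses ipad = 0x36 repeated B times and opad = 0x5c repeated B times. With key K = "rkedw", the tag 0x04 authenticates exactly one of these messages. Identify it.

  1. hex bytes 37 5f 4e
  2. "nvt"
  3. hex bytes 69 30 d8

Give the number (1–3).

Key "rkedw" = 72 6b 65 64 77 is 5 bytes ≤ B = 7; zero-pad to 7 bytes: K' = 72 6b 65 64 77 00 00.
K' ⊕ ipad = 44 5d 53 52 41 36 36; K' ⊕ opad = 2e 37 39 38 2b 5c 5c.
m1: inner = H(44 5d 53 52 41 36 36 37 5f 4e) = d7; tag = H(2e 37 39 38 2b 5c 5c d7) = 90
m2: inner = H(44 5d 53 52 41 36 36 6e 76 74) = 4b; tag = H(2e 37 39 38 2b 5c 5c 4b) = 04 ← matches
m3: inner = H(44 5d 53 52 41 36 36 69 30 d8) = 64; tag = H(2e 37 39 38 2b 5c 5c 64) = 1d

2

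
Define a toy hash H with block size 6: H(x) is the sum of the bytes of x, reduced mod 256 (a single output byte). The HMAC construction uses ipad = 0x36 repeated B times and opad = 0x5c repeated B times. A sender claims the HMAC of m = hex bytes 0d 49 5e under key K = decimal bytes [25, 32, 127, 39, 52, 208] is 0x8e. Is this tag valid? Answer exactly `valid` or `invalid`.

Key decimal bytes [25, 32, 127, 39, 52, 208] = 19 20 7f 27 34 d0 is exactly B = 6 bytes: K' = 19 20 7f 27 34 d0.
K' ⊕ ipad = 2f 16 49 11 02 e6; K' ⊕ opad = 45 7c 23 7b 68 8c.
Inner hash: sum = 47+22+73+17+2+230+13+73+94 = 571; mod 256 = 59 → 3b.
Outer hash (recomputed tag): sum = 69+124+35+123+104+140+59 = 654; mod 256 = 142 → 8e.
Recomputed tag = 8e; claimed = 8e → match.

valid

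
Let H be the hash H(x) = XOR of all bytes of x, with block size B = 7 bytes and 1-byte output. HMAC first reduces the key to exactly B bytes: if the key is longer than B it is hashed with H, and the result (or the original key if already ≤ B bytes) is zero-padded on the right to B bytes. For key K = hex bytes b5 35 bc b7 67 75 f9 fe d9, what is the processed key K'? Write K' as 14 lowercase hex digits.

|K| = 9 > B = 7, so first hash the key.
H(K): XOR b5⊕35⊕bc⊕b7⊕67⊕75⊕f9⊕fe⊕d9 = 47.
Zero-pad H(K) = 47 to 7 bytes: K' = 47 00 00 00 00 00 00.

47000000000000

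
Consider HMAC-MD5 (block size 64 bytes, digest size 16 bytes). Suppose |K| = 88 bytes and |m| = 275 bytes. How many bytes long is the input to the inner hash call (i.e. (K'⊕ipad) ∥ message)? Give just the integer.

339

Key is 88 > 64 bytes, so it is hashed to 16 bytes then zero-padded to 64: |K'| = 64.
Inner input = (K'⊕ipad) ∥ m → 64 + 275 = 339 bytes.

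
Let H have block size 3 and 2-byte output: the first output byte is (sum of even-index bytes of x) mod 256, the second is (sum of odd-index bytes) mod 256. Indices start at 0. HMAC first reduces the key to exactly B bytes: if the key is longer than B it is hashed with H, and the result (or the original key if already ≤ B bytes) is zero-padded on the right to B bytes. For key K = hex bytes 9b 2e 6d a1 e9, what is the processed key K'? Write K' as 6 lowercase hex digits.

|K| = 5 > B = 3, so first hash the key.
H(K): even-index sum = 497 mod 256 = 241; odd-index sum = 207 mod 256 = 207 → f1 cf.
Zero-pad H(K) = f1 cf to 3 bytes: K' = f1 cf 00.

f1cf00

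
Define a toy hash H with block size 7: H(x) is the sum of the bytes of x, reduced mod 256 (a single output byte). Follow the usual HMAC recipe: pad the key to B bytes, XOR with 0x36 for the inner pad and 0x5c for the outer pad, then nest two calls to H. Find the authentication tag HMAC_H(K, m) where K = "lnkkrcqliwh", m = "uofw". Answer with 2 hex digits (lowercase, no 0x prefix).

Key "lnkkrcqliwh" = 6c 6e 6b 6b 72 63 71 6c 69 77 68 is 11 bytes > B = 7, so hash it first: H(key) = aa, then zero-pad to 7 bytes: K' = aa 00 00 00 00 00 00.
K' ⊕ ipad = 9c 36 36 36 36 36 36.  K' ⊕ opad = f6 5c 5c 5c 5c 5c 5c.
Inner input = (K'⊕ipad) ∥ m = 9c 36 36 36 36 36 36 ∥ 75 6f 66 77.
Inner hash: sum = 156+54+54+54+54+54+54+117+111+102+119 = 929; mod 256 = 161 → a1.
Outer input = (K'⊕opad) ∥ inner = f6 5c 5c 5c 5c 5c 5c ∥ a1.
Outer hash (tag): sum = 246+92+92+92+92+92+92+161 = 959; mod 256 = 191 → bf.

bf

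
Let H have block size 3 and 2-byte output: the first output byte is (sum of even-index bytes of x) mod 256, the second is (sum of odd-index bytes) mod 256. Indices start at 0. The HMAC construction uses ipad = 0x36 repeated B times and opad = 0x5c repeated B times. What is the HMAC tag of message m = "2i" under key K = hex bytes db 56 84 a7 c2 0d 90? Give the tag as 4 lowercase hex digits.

b77c

Key hex bytes db 56 84 a7 c2 0d 90 is 7 bytes > B = 3, so hash it first: H(key) = b1 0a, then zero-pad to 3 bytes: K' = b1 0a 00.
K' ⊕ ipad = 87 3c 36.  K' ⊕ opad = ed 56 5c.
Inner input = (K'⊕ipad) ∥ m = 87 3c 36 ∥ 32 69.
Inner hash: even-index sum = 294 mod 256 = 38; odd-index sum = 110 mod 256 = 110 → 26 6e.
Outer input = (K'⊕opad) ∥ inner = ed 56 5c ∥ 26 6e.
Outer hash (tag): even-index sum = 439 mod 256 = 183; odd-index sum = 124 mod 256 = 124 → b7 7c.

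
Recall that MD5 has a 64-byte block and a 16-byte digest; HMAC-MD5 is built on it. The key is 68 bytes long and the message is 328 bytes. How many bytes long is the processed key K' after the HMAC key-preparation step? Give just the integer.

Key is 68 > 64 bytes, so it is hashed to 16 bytes then zero-padded to 64: |K'| = 64.

64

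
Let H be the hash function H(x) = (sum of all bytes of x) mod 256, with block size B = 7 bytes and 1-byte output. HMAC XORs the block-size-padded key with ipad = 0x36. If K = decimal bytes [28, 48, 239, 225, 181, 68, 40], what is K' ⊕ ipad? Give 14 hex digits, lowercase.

2a06d9d783721e

Key decimal bytes [28, 48, 239, 225, 181, 68, 40] = 1c 30 ef e1 b5 44 28 is exactly B = 7 bytes: K' = 1c 30 ef e1 b5 44 28.
XOR each byte with 0x36: 1c⊕36=2a, 30⊕36=06, ef⊕36=d9, e1⊕36=d7, b5⊕36=83, 44⊕36=72, 28⊕36=1e.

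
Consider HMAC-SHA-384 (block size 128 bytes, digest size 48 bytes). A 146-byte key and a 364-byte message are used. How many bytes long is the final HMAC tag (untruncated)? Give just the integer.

The tag is one SHA-384 digest: 48 bytes.

48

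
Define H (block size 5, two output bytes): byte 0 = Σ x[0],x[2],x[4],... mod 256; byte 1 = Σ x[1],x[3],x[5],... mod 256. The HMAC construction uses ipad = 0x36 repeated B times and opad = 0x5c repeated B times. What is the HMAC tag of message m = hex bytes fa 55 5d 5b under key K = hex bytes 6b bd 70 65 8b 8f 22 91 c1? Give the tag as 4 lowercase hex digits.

Key hex bytes 6b bd 70 65 8b 8f 22 91 c1 is 9 bytes > B = 5, so hash it first: H(key) = 49 42, then zero-pad to 5 bytes: K' = 49 42 00 00 00.
K' ⊕ ipad = 7f 74 36 36 36.  K' ⊕ opad = 15 1e 5c 5c 5c.
Inner input = (K'⊕ipad) ∥ m = 7f 74 36 36 36 ∥ fa 55 5d 5b.
Inner hash: even-index sum = 411 mod 256 = 155; odd-index sum = 513 mod 256 = 1 → 9b 01.
Outer input = (K'⊕opad) ∥ inner = 15 1e 5c 5c 5c ∥ 9b 01.
Outer hash (tag): even-index sum = 206 mod 256 = 206; odd-index sum = 277 mod 256 = 21 → ce 15.

ce15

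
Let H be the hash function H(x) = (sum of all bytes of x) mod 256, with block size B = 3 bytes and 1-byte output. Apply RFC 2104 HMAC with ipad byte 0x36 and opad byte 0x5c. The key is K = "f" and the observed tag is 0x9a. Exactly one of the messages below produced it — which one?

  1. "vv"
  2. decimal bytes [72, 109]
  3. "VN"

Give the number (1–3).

1

Key "f" = 66 is 1 byte ≤ B = 3; zero-pad to 3 bytes: K' = 66 00 00.
K' ⊕ ipad = 50 36 36; K' ⊕ opad = 3a 5c 5c.
m1: inner = H(50 36 36 76 76) = a8; tag = H(3a 5c 5c a8) = 9a ← matches
m2: inner = H(50 36 36 48 6d) = 71; tag = H(3a 5c 5c 71) = 63
m3: inner = H(50 36 36 56 4e) = 60; tag = H(3a 5c 5c 60) = 52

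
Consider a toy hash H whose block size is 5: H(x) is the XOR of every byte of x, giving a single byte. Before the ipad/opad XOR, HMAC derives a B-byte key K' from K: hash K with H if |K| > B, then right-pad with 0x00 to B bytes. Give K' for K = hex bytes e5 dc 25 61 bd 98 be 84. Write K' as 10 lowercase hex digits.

6200000000

|K| = 8 > B = 5, so first hash the key.
H(K): XOR e5⊕dc⊕25⊕61⊕bd⊕98⊕be⊕84 = 62.
Zero-pad H(K) = 62 to 5 bytes: K' = 62 00 00 00 00.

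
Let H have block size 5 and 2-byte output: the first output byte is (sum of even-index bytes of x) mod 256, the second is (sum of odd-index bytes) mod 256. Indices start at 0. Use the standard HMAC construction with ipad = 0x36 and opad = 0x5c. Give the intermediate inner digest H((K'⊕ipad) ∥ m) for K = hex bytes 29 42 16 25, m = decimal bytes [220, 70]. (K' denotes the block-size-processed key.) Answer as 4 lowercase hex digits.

bb63

Key hex bytes 29 42 16 25 is 4 bytes ≤ B = 5; zero-pad to 5 bytes: K' = 29 42 16 25 00.
K' ⊕ ipad = 1f 74 20 13 36.
Inner input = 1f 74 20 13 36 ∥ dc 46.
Inner hash: even-index sum = 187 mod 256 = 187; odd-index sum = 355 mod 256 = 99 → bb 63.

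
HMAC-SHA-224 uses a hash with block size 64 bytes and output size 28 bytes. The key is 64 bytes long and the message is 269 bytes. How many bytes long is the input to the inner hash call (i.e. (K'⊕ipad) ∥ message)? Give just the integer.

Key is 64 ≤ 64 bytes, zero-padded: |K'| = 64.
Inner input = (K'⊕ipad) ∥ m → 64 + 269 = 333 bytes.

333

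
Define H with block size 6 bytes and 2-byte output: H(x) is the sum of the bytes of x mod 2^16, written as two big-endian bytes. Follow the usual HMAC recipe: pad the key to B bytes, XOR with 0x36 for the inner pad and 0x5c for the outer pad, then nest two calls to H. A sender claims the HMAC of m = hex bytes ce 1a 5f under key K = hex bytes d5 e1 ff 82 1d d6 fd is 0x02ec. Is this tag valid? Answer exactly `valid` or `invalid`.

invalid

Key hex bytes d5 e1 ff 82 1d d6 fd is 7 bytes > B = 6, so hash it first: H(key) = 05 27, then zero-pad to 6 bytes: K' = 05 27 00 00 00 00.
K' ⊕ ipad = 33 11 36 36 36 36; K' ⊕ opad = 59 7b 5c 5c 5c 5c.
Inner hash: sum = 51+17+54+54+54+54+206+26+95 = 611 → 02 63.
Outer hash (recomputed tag): sum = 89+123+92+92+92+92+2+99 = 681 → 02 a9.
Recomputed tag = 02a9; claimed = 02ec → mismatch.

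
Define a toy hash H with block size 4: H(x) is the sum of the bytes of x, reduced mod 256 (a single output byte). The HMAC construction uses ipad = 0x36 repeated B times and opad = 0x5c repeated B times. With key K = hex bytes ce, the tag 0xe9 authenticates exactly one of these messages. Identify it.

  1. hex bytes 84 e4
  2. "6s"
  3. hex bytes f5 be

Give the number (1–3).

Key hex bytes ce is 1 byte ≤ B = 4; zero-pad to 4 bytes: K' = ce 00 00 00.
K' ⊕ ipad = f8 36 36 36; K' ⊕ opad = 92 5c 5c 5c.
m1: inner = H(f8 36 36 36 84 e4) = 02; tag = H(92 5c 5c 5c 02) = a8
m2: inner = H(f8 36 36 36 36 73) = 43; tag = H(92 5c 5c 5c 43) = e9 ← matches
m3: inner = H(f8 36 36 36 f5 be) = 4d; tag = H(92 5c 5c 5c 4d) = f3

2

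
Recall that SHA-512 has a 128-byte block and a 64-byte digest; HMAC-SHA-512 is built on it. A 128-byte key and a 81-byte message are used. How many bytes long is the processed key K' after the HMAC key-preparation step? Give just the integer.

128

Key is 128 ≤ 128 bytes, zero-padded: |K'| = 128.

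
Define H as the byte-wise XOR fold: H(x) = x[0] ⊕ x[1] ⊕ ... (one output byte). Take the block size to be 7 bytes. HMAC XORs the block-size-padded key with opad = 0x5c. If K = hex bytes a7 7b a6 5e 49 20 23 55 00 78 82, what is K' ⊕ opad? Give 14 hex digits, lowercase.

Key hex bytes a7 7b a6 5e 49 20 23 55 00 78 82 is 11 bytes > B = 7, so hash it first: H(key) = c1, then zero-pad to 7 bytes: K' = c1 00 00 00 00 00 00.
XOR each byte with 0x5c: c1⊕5c=9d, 00⊕5c=5c, 00⊕5c=5c, 00⊕5c=5c, 00⊕5c=5c, 00⊕5c=5c, 00⊕5c=5c.

9d5c5c5c5c5c5c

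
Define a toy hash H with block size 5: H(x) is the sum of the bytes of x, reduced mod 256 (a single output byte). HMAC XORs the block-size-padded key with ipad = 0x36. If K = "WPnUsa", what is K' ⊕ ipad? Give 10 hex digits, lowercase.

Key "WPnUsa" = 57 50 6e 55 73 61 is 6 bytes > B = 5, so hash it first: H(key) = 3e, then zero-pad to 5 bytes: K' = 3e 00 00 00 00.
XOR each byte with 0x36: 3e⊕36=08, 00⊕36=36, 00⊕36=36, 00⊕36=36, 00⊕36=36.

0836363636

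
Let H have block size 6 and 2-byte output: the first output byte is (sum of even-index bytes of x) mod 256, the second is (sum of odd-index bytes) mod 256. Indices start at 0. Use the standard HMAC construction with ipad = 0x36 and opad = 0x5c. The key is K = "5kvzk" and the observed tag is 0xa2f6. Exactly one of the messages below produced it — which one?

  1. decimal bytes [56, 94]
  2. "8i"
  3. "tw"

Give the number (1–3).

Key "5kvzk" = 35 6b 76 7a 6b is 5 bytes ≤ B = 6; zero-pad to 6 bytes: K' = 35 6b 76 7a 6b 00.
K' ⊕ ipad = 03 5d 40 4c 5d 36; K' ⊕ opad = 69 37 2a 26 37 5c.
m1: inner = H(03 5d 40 4c 5d 36 38 5e) = d8 3d; tag = H(69 37 2a 26 37 5c d8 3d) = a2f6 ← matches
m2: inner = H(03 5d 40 4c 5d 36 38 69) = d8 48; tag = H(69 37 2a 26 37 5c d8 48) = a201
m3: inner = H(03 5d 40 4c 5d 36 74 77) = 14 56; tag = H(69 37 2a 26 37 5c 14 56) = de0f

1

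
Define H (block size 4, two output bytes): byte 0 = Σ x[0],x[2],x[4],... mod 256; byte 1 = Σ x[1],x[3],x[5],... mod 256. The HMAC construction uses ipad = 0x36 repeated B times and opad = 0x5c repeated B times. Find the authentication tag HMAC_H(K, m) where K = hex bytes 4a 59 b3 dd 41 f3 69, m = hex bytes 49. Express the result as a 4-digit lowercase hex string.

Key hex bytes 4a 59 b3 dd 41 f3 69 is 7 bytes > B = 4, so hash it first: H(key) = a7 29, then zero-pad to 4 bytes: K' = a7 29 00 00.
K' ⊕ ipad = 91 1f 36 36.  K' ⊕ opad = fb 75 5c 5c.
Inner input = (K'⊕ipad) ∥ m = 91 1f 36 36 ∥ 49.
Inner hash: even-index sum = 272 mod 256 = 16; odd-index sum = 85 mod 256 = 85 → 10 55.
Outer input = (K'⊕opad) ∥ inner = fb 75 5c 5c ∥ 10 55.
Outer hash (tag): even-index sum = 359 mod 256 = 103; odd-index sum = 294 mod 256 = 38 → 67 26.

6726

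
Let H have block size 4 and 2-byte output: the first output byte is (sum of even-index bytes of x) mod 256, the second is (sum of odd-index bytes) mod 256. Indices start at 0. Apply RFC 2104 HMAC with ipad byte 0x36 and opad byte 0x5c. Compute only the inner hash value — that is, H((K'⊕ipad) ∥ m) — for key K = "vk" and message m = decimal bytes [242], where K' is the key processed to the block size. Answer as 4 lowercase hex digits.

6893

Key "vk" = 76 6b is 2 bytes ≤ B = 4; zero-pad to 4 bytes: K' = 76 6b 00 00.
K' ⊕ ipad = 40 5d 36 36.
Inner input = 40 5d 36 36 ∥ f2.
Inner hash: even-index sum = 360 mod 256 = 104; odd-index sum = 147 mod 256 = 147 → 68 93.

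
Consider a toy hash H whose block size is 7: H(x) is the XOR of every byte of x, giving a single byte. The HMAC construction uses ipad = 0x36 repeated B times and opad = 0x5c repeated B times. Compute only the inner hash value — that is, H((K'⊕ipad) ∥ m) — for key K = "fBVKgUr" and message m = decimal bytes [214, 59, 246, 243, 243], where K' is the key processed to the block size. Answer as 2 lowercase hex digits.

Key "fBVKgUr" = 66 42 56 4b 67 55 72 is exactly B = 7 bytes: K' = 66 42 56 4b 67 55 72.
K' ⊕ ipad = 50 74 60 7d 51 63 44.
Inner input = 50 74 60 7d 51 63 44 ∥ d6 3b f6 f3 f3.
Inner hash: XOR 50⊕74⊕60⊕7d⊕51⊕63⊕44⊕d6⊕3b⊕f6⊕f3⊕f3 = 54.

54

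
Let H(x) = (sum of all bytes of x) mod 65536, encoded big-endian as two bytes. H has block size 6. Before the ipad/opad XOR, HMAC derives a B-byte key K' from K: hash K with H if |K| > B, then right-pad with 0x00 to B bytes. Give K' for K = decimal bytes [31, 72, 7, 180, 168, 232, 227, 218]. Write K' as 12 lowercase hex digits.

046f00000000

|K| = 8 > B = 6, so first hash the key.
H(K): sum = 31+72+7+180+168+232+227+218 = 1135 → 04 6f.
Zero-pad H(K) = 04 6f to 6 bytes: K' = 04 6f 00 00 00 00.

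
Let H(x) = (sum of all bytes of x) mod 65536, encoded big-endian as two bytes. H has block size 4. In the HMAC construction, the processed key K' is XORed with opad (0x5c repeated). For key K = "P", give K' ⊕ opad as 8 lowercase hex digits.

0c5c5c5c

Key "P" = 50 is 1 byte ≤ B = 4; zero-pad to 4 bytes: K' = 50 00 00 00.
XOR each byte with 0x5c: 50⊕5c=0c, 00⊕5c=5c, 00⊕5c=5c, 00⊕5c=5c.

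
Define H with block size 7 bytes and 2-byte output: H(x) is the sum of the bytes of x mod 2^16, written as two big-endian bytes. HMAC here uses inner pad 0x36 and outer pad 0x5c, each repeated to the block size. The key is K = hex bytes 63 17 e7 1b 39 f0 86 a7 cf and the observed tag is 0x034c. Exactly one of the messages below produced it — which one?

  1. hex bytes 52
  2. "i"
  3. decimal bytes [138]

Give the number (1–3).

Key hex bytes 63 17 e7 1b 39 f0 86 a7 cf is 9 bytes > B = 7, so hash it first: H(key) = 04 a1, then zero-pad to 7 bytes: K' = 04 a1 00 00 00 00 00.
K' ⊕ ipad = 32 97 36 36 36 36 36; K' ⊕ opad = 58 fd 5c 5c 5c 5c 5c.
m1: inner = H(32 97 36 36 36 36 36 52) = 02 29; tag = H(58 fd 5c 5c 5c 5c 5c 02 29) = 034c ← matches
m2: inner = H(32 97 36 36 36 36 36 69) = 02 40; tag = H(58 fd 5c 5c 5c 5c 5c 02 40) = 0363
m3: inner = H(32 97 36 36 36 36 36 8a) = 02 61; tag = H(58 fd 5c 5c 5c 5c 5c 02 61) = 0384

1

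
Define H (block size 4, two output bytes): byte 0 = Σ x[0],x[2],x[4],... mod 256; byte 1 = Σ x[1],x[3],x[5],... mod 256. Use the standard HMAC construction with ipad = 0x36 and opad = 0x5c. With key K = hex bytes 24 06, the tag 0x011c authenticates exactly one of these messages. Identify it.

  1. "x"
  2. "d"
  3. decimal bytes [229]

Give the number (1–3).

3

Key hex bytes 24 06 is 2 bytes ≤ B = 4; zero-pad to 4 bytes: K' = 24 06 00 00.
K' ⊕ ipad = 12 30 36 36; K' ⊕ opad = 78 5a 5c 5c.
m1: inner = H(12 30 36 36 78) = c0 66; tag = H(78 5a 5c 5c c0 66) = 941c
m2: inner = H(12 30 36 36 64) = ac 66; tag = H(78 5a 5c 5c ac 66) = 801c
m3: inner = H(12 30 36 36 e5) = 2d 66; tag = H(78 5a 5c 5c 2d 66) = 011c ← matches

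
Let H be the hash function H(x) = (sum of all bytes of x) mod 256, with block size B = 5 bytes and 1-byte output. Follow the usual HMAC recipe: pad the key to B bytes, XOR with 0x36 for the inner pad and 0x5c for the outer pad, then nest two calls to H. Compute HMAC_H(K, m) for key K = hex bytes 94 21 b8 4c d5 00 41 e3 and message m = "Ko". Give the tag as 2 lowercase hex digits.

74

Key hex bytes 94 21 b8 4c d5 00 41 e3 is 8 bytes > B = 5, so hash it first: H(key) = b2, then zero-pad to 5 bytes: K' = b2 00 00 00 00.
K' ⊕ ipad = 84 36 36 36 36.  K' ⊕ opad = ee 5c 5c 5c 5c.
Inner input = (K'⊕ipad) ∥ m = 84 36 36 36 36 ∥ 4b 6f.
Inner hash: sum = 132+54+54+54+54+75+111 = 534; mod 256 = 22 → 16.
Outer input = (K'⊕opad) ∥ inner = ee 5c 5c 5c 5c ∥ 16.
Outer hash (tag): sum = 238+92+92+92+92+22 = 628; mod 256 = 116 → 74.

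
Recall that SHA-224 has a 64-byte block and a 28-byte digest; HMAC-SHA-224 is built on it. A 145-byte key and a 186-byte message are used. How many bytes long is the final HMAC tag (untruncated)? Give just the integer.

The tag is one SHA-224 digest: 28 bytes.

28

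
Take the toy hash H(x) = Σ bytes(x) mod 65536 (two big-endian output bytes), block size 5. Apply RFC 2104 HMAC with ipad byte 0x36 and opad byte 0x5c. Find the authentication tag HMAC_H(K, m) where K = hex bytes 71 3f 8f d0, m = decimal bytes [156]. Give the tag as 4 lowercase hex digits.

030e

Key hex bytes 71 3f 8f d0 is 4 bytes ≤ B = 5; zero-pad to 5 bytes: K' = 71 3f 8f d0 00.
K' ⊕ ipad = 47 09 b9 e6 36.  K' ⊕ opad = 2d 63 d3 8c 5c.
Inner input = (K'⊕ipad) ∥ m = 47 09 b9 e6 36 ∥ 9c.
Inner hash: sum = 71+9+185+230+54+156 = 705 → 02 c1.
Outer input = (K'⊕opad) ∥ inner = 2d 63 d3 8c 5c ∥ 02 c1.
Outer hash (tag): sum = 45+99+211+140+92+2+193 = 782 → 03 0e.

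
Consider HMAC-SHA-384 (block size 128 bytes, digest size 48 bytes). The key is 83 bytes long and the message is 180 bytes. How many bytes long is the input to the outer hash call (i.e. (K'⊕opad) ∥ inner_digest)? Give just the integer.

Key is 83 ≤ 128 bytes, zero-padded: |K'| = 128.
Outer input = (K'⊕opad) ∥ H(inner) → 128 + 48 = 176 bytes.

176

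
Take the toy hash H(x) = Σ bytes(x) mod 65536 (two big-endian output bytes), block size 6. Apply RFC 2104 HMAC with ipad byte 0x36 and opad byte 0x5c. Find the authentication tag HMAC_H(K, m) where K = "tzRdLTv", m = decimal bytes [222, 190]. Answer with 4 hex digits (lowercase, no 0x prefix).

Key "tzRdLTv" = 74 7a 52 64 4c 54 76 is 7 bytes > B = 6, so hash it first: H(key) = 02 ba, then zero-pad to 6 bytes: K' = 02 ba 00 00 00 00.
K' ⊕ ipad = 34 8c 36 36 36 36.  K' ⊕ opad = 5e e6 5c 5c 5c 5c.
Inner input = (K'⊕ipad) ∥ m = 34 8c 36 36 36 36 ∥ de be.
Inner hash: sum = 52+140+54+54+54+54+222+190 = 820 → 03 34.
Outer input = (K'⊕opad) ∥ inner = 5e e6 5c 5c 5c 5c ∥ 03 34.
Outer hash (tag): sum = 94+230+92+92+92+92+3+52 = 747 → 02 eb.

02eb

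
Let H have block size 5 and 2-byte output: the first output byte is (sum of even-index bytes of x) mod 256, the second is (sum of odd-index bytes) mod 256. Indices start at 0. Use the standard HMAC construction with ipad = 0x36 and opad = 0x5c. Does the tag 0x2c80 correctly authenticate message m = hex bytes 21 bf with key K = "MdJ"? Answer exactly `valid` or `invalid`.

Key "MdJ" = 4d 64 4a is 3 bytes ≤ B = 5; zero-pad to 5 bytes: K' = 4d 64 4a 00 00.
K' ⊕ ipad = 7b 52 7c 36 36; K' ⊕ opad = 11 38 16 5c 5c.
Inner hash: even-index sum = 492 mod 256 = 236; odd-index sum = 169 mod 256 = 169 → ec a9.
Outer hash (recomputed tag): even-index sum = 300 mod 256 = 44; odd-index sum = 384 mod 256 = 128 → 2c 80.
Recomputed tag = 2c80; claimed = 2c80 → match.

valid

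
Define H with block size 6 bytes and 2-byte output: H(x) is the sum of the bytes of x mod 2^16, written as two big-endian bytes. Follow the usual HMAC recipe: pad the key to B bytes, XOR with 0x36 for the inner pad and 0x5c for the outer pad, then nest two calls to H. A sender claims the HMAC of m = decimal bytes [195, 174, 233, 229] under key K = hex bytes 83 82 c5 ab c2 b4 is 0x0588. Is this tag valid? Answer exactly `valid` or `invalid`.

Key hex bytes 83 82 c5 ab c2 b4 is exactly B = 6 bytes: K' = 83 82 c5 ab c2 b4.
K' ⊕ ipad = b5 b4 f3 9d f4 82; K' ⊕ opad = df de 99 f7 9e e8.
Inner hash: sum = 181+180+243+157+244+130+195+174+233+229 = 1966 → 07 ae.
Outer hash (recomputed tag): sum = 223+222+153+247+158+232+7+174 = 1416 → 05 88.
Recomputed tag = 0588; claimed = 0588 → match.

valid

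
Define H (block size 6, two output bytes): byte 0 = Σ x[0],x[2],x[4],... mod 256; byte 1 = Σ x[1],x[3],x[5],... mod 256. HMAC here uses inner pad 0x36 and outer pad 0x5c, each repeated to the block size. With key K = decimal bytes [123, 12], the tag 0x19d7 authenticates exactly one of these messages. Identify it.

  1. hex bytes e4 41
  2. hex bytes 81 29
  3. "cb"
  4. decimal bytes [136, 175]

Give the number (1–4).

2

Key decimal bytes [123, 12] = 7b 0c is 2 bytes ≤ B = 6; zero-pad to 6 bytes: K' = 7b 0c 00 00 00 00.
K' ⊕ ipad = 4d 3a 36 36 36 36; K' ⊕ opad = 27 50 5c 5c 5c 5c.
m1: inner = H(4d 3a 36 36 36 36 e4 41) = 9d e7; tag = H(27 50 5c 5c 5c 5c 9d e7) = 7cef
m2: inner = H(4d 3a 36 36 36 36 81 29) = 3a cf; tag = H(27 50 5c 5c 5c 5c 3a cf) = 19d7 ← matches
m3: inner = H(4d 3a 36 36 36 36 63 62) = 1c 08; tag = H(27 50 5c 5c 5c 5c 1c 08) = fb10
m4: inner = H(4d 3a 36 36 36 36 88 af) = 41 55; tag = H(27 50 5c 5c 5c 5c 41 55) = 205d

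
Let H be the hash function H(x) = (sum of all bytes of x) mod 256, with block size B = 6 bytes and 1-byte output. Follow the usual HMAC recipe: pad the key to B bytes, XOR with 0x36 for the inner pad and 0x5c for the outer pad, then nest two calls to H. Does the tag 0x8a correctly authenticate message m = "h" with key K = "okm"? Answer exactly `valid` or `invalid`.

Key "okm" = 6f 6b 6d is 3 bytes ≤ B = 6; zero-pad to 6 bytes: K' = 6f 6b 6d 00 00 00.
K' ⊕ ipad = 59 5d 5b 36 36 36; K' ⊕ opad = 33 37 31 5c 5c 5c.
Inner hash: sum = 89+93+91+54+54+54+104 = 539; mod 256 = 27 → 1b.
Outer hash (recomputed tag): sum = 51+55+49+92+92+92+27 = 458; mod 256 = 202 → ca.
Recomputed tag = ca; claimed = 8a → mismatch.

invalid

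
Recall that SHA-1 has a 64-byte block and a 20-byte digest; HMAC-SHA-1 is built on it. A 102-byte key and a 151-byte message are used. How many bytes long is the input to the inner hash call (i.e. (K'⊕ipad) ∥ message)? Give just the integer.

Key is 102 > 64 bytes, so it is hashed to 20 bytes then zero-padded to 64: |K'| = 64.
Inner input = (K'⊕ipad) ∥ m → 64 + 151 = 215 bytes.

215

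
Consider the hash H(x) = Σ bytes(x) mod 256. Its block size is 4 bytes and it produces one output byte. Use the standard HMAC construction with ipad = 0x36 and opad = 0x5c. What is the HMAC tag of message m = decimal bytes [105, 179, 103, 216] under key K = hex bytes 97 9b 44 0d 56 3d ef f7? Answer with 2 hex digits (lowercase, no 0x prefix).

Key hex bytes 97 9b 44 0d 56 3d ef f7 is 8 bytes > B = 4, so hash it first: H(key) = fc, then zero-pad to 4 bytes: K' = fc 00 00 00.
K' ⊕ ipad = ca 36 36 36.  K' ⊕ opad = a0 5c 5c 5c.
Inner input = (K'⊕ipad) ∥ m = ca 36 36 36 ∥ 69 b3 67 d8.
Inner hash: sum = 202+54+54+54+105+179+103+216 = 967; mod 256 = 199 → c7.
Outer input = (K'⊕opad) ∥ inner = a0 5c 5c 5c ∥ c7.
Outer hash (tag): sum = 160+92+92+92+199 = 635; mod 256 = 123 → 7b.

7b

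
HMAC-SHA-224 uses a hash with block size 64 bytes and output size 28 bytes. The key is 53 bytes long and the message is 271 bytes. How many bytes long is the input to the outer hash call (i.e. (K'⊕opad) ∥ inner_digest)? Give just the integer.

92

Key is 53 ≤ 64 bytes, zero-padded: |K'| = 64.
Outer input = (K'⊕opad) ∥ H(inner) → 64 + 28 = 92 bytes.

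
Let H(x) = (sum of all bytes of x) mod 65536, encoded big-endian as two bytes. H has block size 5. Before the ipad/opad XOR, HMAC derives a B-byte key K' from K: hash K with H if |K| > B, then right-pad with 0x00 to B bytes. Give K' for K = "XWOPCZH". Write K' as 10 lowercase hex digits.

0233000000

|K| = 7 > B = 5, so first hash the key.
H(K): sum = 88+87+79+80+67+90+72 = 563 → 02 33.
Zero-pad H(K) = 02 33 to 5 bytes: K' = 02 33 00 00 00.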